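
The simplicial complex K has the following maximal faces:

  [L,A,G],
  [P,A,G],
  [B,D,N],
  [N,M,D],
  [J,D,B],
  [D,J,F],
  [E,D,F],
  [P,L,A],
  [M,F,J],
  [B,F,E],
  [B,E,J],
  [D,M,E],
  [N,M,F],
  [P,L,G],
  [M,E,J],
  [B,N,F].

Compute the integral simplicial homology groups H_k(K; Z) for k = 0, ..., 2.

H_0 ≅ Z^2,  H_1 ≅ Z/2Z,  H_2 ≅ Z.

Take the total order A < B < D < E < F < G < J < L < M < N < P on the vertex set. Then K (dimension 2) consists of the simplices:

  0-simplices (11): A, B, D, E, F, G, J, L, M, N, P
  1-simplices (24): AG, AL, AP, BD, BE, BF, BJ, BN, DE, DF, DJ, DM, DN, EF, EJ, EM, FJ, FM, FN, GL, GP, JM, LP, MN
  2-simplices (16): AGL, AGP, ALP, BDJ, BDN, BEF, BEJ, BFN, DEF, DEM, DFJ, DMN, EJM, FJM, FMN, GLP

Hence C_0 ≅ Z^11, C_1 ≅ Z^24, C_2 ≅ Z^16.

The boundary map ∂_1: C_1 → C_0 sends each edge [p,q] (with p < q) to q − p. For instance
  ∂FJ = J − F.
This gives a 11×24 integer matrix of rank 9; reducing to Smith normal form yields diagonal entries (1,1,1,1,1,1,1,1,1).

The boundary map ∂_2: C_2 → C_1 acts by ∂[p,q,r] = [q,r] − [p,r] + [p,q]. For instance
  ∂AGP = GP − AP + AG,
  ∂AGL = GL − AL + AG.
As a 24×16 matrix over Z this has rank 15, with invariant factors (1,1,1,1,1,1,1,1,1,1,1,1,1,1,2).

Now H_k = ker ∂_k / im ∂_{k+1}, so:

  H_0: rank C_0 − rank ∂_1 = 11 − 9 = 2, and the invariant factors of ∂_1 are all 1, so H_0 ≅ Z^2.
  H_1: rank ker ∂_1 − rank ∂_2 = (24 − 9) − 15 = 0, and ∂_2 has invariant factor 2 > 1, so H_1 ≅ Z/2Z.
  H_2: rank ker ∂_2 − rank ∂_3 = (16 − 15) − 0 = 1, and there is no ∂_3, so H_2 ≅ Z.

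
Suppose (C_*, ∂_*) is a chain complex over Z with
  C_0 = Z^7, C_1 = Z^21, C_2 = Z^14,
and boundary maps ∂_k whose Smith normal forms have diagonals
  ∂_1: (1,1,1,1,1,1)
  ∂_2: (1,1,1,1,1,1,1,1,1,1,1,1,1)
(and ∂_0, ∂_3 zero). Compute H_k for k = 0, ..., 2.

H_0: b_0 = 7 − 0 − 6 = 1; torsion from ∂_1 factors > 1: none. So H_0 = Z.
H_1: b_1 = 21 − 6 − 13 = 2; torsion from ∂_2 factors > 1: none. So H_1 = Z^2.
H_2: b_2 = 14 − 13 − 0 = 1; torsion from ∂_3 factors > 1: none. So H_2 = Z.

H_0 = Z,  H_1 = Z^2,  H_2 = Z.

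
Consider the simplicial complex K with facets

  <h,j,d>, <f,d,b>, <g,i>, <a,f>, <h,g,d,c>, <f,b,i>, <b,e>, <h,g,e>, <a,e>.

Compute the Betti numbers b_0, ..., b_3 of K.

Order the vertices as a < b < c < d < e < f < g < h < i < j. Listing each simplex with vertices in this order, K has dimension 3 with simplices:

  0-simplices (10): a, b, c, d, e, f, g, h, i, j
  1-simplices (19): ae, af, bd, be, bf, bi, cd, cg, ch, df, dg, dh, dj, eg, eh, fi, gh, gi, hj
  2-simplices (8): bdf, bfi, cdg, cdh, cgh, dgh, dhj, egh
  3-simplices (1): cdgh

so the chain groups are C_0 ≅ Z^10, C_1 ≅ Z^19, C_2 ≅ Z^8, C_3 ≅ Z^1.

Boundary ∂_1: C_1 → C_0 sends each edge [p,q] (with p < q) to q − p.
This gives a 10×19 integer matrix of rank 9; reducing to Smith normal form yields diagonal entries (1,1,1,1,1,1,1,1,1).

Boundary ∂_2: C_2 → C_1 sends each 2-simplex [p,q,r] to [q,r] − [p,r] + [p,q]. For instance
  ∂cdg = dg − cg + cd,
  ∂dhj = hj − dj + dh.
The resulting 19×8 matrix has rank 7, and its Smith normal form has invariant factors (1,1,1,1,1,1,1).

The boundary map ∂_3: C_3 → C_2 sends each 3-simplex σ to the alternating sum Σ_i (−1)^i (σ with its i-th vertex removed). For instance
  ∂cdgh = dgh − cgh + cdh − cdg.
The 8×1 boundary matrix has rank 1 and Smith normal form diag(1).

Reading off H_k = ker ∂_k / im ∂_{k+1}:

  H_0: rank C_0 − rank ∂_1 = 10 − 9 = 1, and the invariant factors of ∂_1 are all 1, so H_0 = Z.
  H_1: rank ker ∂_1 − rank ∂_2 = (19 − 9) − 7 = 3, and the invariant factors of ∂_2 are all 1, so H_1 = Z^3.
  H_2: rank ker ∂_2 − rank ∂_3 = (8 − 7) − 1 = 0, and the invariant factors of ∂_3 are all 1, so H_2 = 0.
  H_3: rank ker ∂_3 − rank ∂_4 = (1 − 1) − 0 = 0, and there is no ∂_4, so H_3 = 0.

As a check, the Euler characteristic is 10 − 19 + 8 − 1 = -2, which agrees with 1 − 3 + 0 − 0 = -2.

Hence the Betti numbers are b_0 = 1, b_1 = 3, b_2 = 0, b_3 = 0.

b_0 = 1, b_1 = 3, b_2 = 0, b_3 = 0.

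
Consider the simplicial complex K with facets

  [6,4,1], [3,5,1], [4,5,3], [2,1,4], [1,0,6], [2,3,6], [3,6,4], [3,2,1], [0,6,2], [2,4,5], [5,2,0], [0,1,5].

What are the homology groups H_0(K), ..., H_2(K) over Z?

H_0 = Z,  H_1 = Z_2,  H_2 = 0.

Order the vertices as 0 < 1 < 2 < 3 < 4 < 5 < 6. Listing each simplex with vertices in this order, K has dimension 2 with simplices:

  0-simplices (7): [0], [1], [2], [3], [4], [5], [6]
  1-simplices (18): [0,1], [0,2], [0,5], [0,6], [1,2], [1,3], [1,4], [1,5], [1,6], [2,3], [2,4], [2,5], [2,6], [3,4], [3,5], [3,6], [4,5], [4,6]
  2-simplices (12): [0,1,5], [0,1,6], [0,2,5], [0,2,6], [1,2,3], [1,2,4], [1,3,5], [1,4,6], [2,3,6], [2,4,5], [3,4,5], [3,4,6]

Hence C_0 ≅ Z^7, C_1 ≅ Z^18, C_2 ≅ Z^12.

The boundary map ∂_1: C_1 → C_0 is given by ∂[p,q] = [q] − [p]. For instance
  ∂[1,3] = [3] − [1].
This gives a 7×18 integer matrix of rank 6; reducing to Smith normal form yields diagonal entries (1,1,1,1,1,1).

∂_2: C_2 → C_1 maps a triangle to the signed sum of its edges. For instance
  ∂[0,1,6] = [1,6] − [0,6] + [0,1],
  ∂[2,4,5] = [4,5] − [2,5] + [2,4].
The resulting 18×12 matrix has rank 12, and its Smith normal form has invariant factors (1,1,1,1,1,1,1,1,1,1,1,2).

From H_k ≅ ker(∂_k) / im(∂_{k+1}) we obtain:

  H_0: rank C_0 − rank ∂_1 = 7 − 6 = 1, and the invariant factors of ∂_1 are all 1, so H_0 = Z.
  H_1: rank ker ∂_1 − rank ∂_2 = (18 − 6) − 12 = 0, and ∂_2 has invariant factor 2 > 1, so H_1 = Z_2.
  H_2: rank ker ∂_2 − rank ∂_3 = (12 − 12) − 0 = 0, and there is no ∂_3, so H_2 = 0.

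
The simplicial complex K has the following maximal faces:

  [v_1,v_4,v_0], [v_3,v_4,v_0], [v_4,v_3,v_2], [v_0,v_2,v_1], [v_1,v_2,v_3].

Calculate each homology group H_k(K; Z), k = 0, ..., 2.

H_0 ≅ Z,  H_1 ≅ Z,  H_2 = 0.

Fix the vertex order v_0 < v_1 < v_2 < v_3 < v_4 and write every simplex with vertices in increasing order. Then dim K = 2 and the simplices of K are:

  0-simplices (5): [v_0], [v_1], [v_2], [v_3], [v_4]
  1-simplices (10): [v_0,v_1], [v_0,v_2], [v_0,v_3], [v_0,v_4], [v_1,v_2], [v_1,v_3], [v_1,v_4], [v_2,v_3], [v_2,v_4], [v_3,v_4]
  2-simplices (5): [v_0,v_1,v_2], [v_0,v_1,v_4], [v_0,v_3,v_4], [v_1,v_2,v_3], [v_2,v_3,v_4]

so the chain groups are C_0 ≅ Z^5, C_1 ≅ Z^10, C_2 ≅ Z^5.

The boundary map ∂_1: C_1 → C_0 maps an edge to its endpoints' difference, ∂[p,q] = q − p. For instance
  ∂[v_2,v_3] = [v_3] − [v_2].
As a 5×10 matrix over Z this has rank 4, with invariant factors (1,1,1,1).

The boundary map ∂_2: C_2 → C_1 maps a triangle to the signed sum of its edges. For instance
  ∂[v_1,v_2,v_3] = [v_2,v_3] − [v_1,v_3] + [v_1,v_2],
  ∂[v_0,v_1,v_2] = [v_1,v_2] − [v_0,v_2] + [v_0,v_1].
The 10×5 boundary matrix has rank 5 and Smith normal form diag(1,1,1,1,1).

Reading off H_k = ker ∂_k / im ∂_{k+1}:

  H_0: rank C_0 − rank ∂_1 = 5 − 4 = 1, and the invariant factors of ∂_1 are all 1, so H_0 = Z.
  H_1: rank ker ∂_1 − rank ∂_2 = (10 − 4) − 5 = 1, and the invariant factors of ∂_2 are all 1, so H_1 = Z.
  H_2: rank ker ∂_2 − rank ∂_3 = (5 − 5) − 0 = 0, and there is no ∂_3, so H_2 = 0.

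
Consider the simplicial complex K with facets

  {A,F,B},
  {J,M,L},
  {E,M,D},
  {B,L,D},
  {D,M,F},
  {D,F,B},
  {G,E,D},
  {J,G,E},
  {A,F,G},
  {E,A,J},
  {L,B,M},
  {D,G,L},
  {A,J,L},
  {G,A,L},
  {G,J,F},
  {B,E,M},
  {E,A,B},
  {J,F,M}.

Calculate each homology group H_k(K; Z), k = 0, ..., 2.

Order the vertices as A < B < D < E < F < G < J < L < M. Listing each simplex with vertices in this order, K has dimension 2 with simplices:

  0-simplices (9): A, B, D, E, F, G, J, L, M
  1-simplices (27): AB, AE, AF, AG, AJ, AL, BD, BE, BF, BL, BM, DE, DF, DG, DL, DM, EG, EJ, EM, FG, FJ, FM, GJ, GL, JL, JM, LM
  2-simplices (18): ABE, ABF, AEJ, AFG, AGL, AJL, BDF, BDL, BEM, BLM, DEG, DEM, DFM, DGL, EGJ, FGJ, FJM, JLM

so the chain groups are C_0 ≅ Z^9, C_1 ≅ Z^27, C_2 ≅ Z^18.

∂_1: C_1 → C_0 maps an edge to its endpoints' difference, ∂[p,q] = q − p. For instance
  ∂AF = F − A.
As a 9×27 matrix over Z this has rank 8, with invariant factors (1,1,1,1,1,1,1,1).

The boundary map ∂_2: C_2 → C_1 maps a triangle to the signed sum of its edges. For instance
  ∂DFM = FM − DM + DF,
  ∂DGL = GL − DL + DG.
This gives a 27×18 integer matrix of rank 18; reducing to Smith normal form yields diagonal entries (1,1,1,1,1,1,1,1,1,1,1,1,1,1,1,1,1,2).

Reading off H_k = ker ∂_k / im ∂_{k+1}:

  H_0: rank C_0 − rank ∂_1 = 9 − 8 = 1, and the invariant factors of ∂_1 are all 1, so H_0 = Z.
  H_1: rank ker ∂_1 − rank ∂_2 = (27 − 8) − 18 = 1, and ∂_2 has invariant factor 2 > 1, so H_1 = Z ⊕ Z_2.
  H_2: rank ker ∂_2 − rank ∂_3 = (18 − 18) − 0 = 0, and there is no ∂_3, so H_2 = 0.

As a check, the Euler characteristic is 9 − 27 + 18 = 0, which agrees with 1 − 1 + 0 = 0.
(K is a triangulation of the Klein bottle.)

H_0 = Z,  H_1 = Z ⊕ Z_2,  H_2 = 0.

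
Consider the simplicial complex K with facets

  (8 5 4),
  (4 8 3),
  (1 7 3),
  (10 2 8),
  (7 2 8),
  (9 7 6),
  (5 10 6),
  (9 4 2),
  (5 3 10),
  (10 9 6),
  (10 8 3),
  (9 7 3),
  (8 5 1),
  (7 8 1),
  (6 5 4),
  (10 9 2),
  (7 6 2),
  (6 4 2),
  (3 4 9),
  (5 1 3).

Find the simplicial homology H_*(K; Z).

Take the total order 1 < 2 < 3 < 4 < 5 < 6 < 7 < 8 < 9 < 10 on the vertex set. Then K (dimension 2) consists of the simplices:

  0-simplices (10): [1], [2], [3], [4], [5], [6], [7], [8], [9], [10]
  1-simplices (30): (30 of them)
  2-simplices (20): (20 of them)

so the chain groups are C_0 ≅ Z^10, C_1 ≅ Z^30, C_2 ≅ Z^20.

∂_1: C_1 → C_0 maps an edge to its endpoints' difference, ∂[p,q] = q − p. For instance
  ∂[6,9] = [9] − [6].
The 10×30 boundary matrix has rank 9 and Smith normal form diag(1,1,1,1,1,1,1,1,1).

∂_2: C_2 → C_1 sends each 2-simplex [p,q,r] to [q,r] − [p,r] + [p,q]. For instance
  ∂[3,8,10] = [8,10] − [3,10] + [3,8],
  ∂[5,6,10] = [6,10] − [5,10] + [5,6].
The 30×20 boundary matrix has rank 20 and Smith normal form diag(1,1,1,1,1,1,1,1,1,1,1,1,1,1,1,1,1,1,1,2).

Now H_k = ker ∂_k / im ∂_{k+1}, so:

  H_0: rank C_0 − rank ∂_1 = 10 − 9 = 1, and the invariant factors of ∂_1 are all 1, so H_0 = Z.
  H_1: rank ker ∂_1 − rank ∂_2 = (30 − 9) − 20 = 1, and ∂_2 has invariant factor 2 > 1, so H_1 = Z ⊕ Z/2.
  H_2: rank ker ∂_2 − rank ∂_3 = (20 − 20) − 0 = 0, and there is no ∂_3, so H_2 = 0.

(K is a triangulation of the Klein bottle.)

H_0 = Z,  H_1 = Z ⊕ Z/2,  H_2 = 0.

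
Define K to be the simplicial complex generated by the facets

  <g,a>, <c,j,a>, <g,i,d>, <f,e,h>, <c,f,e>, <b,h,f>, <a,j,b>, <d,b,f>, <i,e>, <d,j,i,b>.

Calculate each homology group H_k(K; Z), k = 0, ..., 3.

Take the total order a < b < c < d < e < f < g < h < i < j on the vertex set. Then K (dimension 3) consists of the simplices:

  0-simplices (10): a, b, c, d, e, f, g, h, i, j
  1-simplices (22): ab, ac, ag, aj, bd, bf, bh, bi, bj, ce, cf, cj, df, dg, di, dj, ef, eh, ei, fh, gi, ij
  2-simplices (11): abj, acj, bdf, bdi, bdj, bfh, bij, cef, dgi, dij, efh
  3-simplices (1): bdij

giving chain groups C_0 ≅ Z^10, C_1 ≅ Z^22, C_2 ≅ Z^11, C_3 ≅ Z^1.

∂_1: C_1 → C_0 is given by ∂[p,q] = [q] − [p]. For instance
  ∂ei = i − e.
The resulting 10×22 matrix has rank 9, and its Smith normal form has invariant factors (1,1,1,1,1,1,1,1,1).

∂_2: C_2 → C_1 sends each 2-simplex [p,q,r] to [q,r] − [p,r] + [p,q]. For instance
  ∂efh = fh − eh + ef,
  ∂bdi = di − bi + bd.
The resulting 22×11 matrix has rank 10, and its Smith normal form has invariant factors (1,1,1,1,1,1,1,1,1,1).

The boundary map ∂_3: C_3 → C_2 sends each 3-simplex σ to the alternating sum Σ_i (−1)^i (σ with its i-th vertex removed). For instance
  ∂bdij = dij − bij + bdj − bdi.
The resulting 11×1 matrix has rank 1, and its Smith normal form has invariant factors (1).

Reading off H_k = ker ∂_k / im ∂_{k+1}:

  H_0: rank C_0 − rank ∂_1 = 10 − 9 = 1, and the invariant factors of ∂_1 are all 1, so H_0 ≅ Z.
  H_1: rank ker ∂_1 − rank ∂_2 = (22 − 9) − 10 = 3, and the invariant factors of ∂_2 are all 1, so H_1 ≅ Z^3.
  H_2: rank ker ∂_2 − rank ∂_3 = (11 − 10) − 1 = 0, and the invariant factors of ∂_3 are all 1, so H_2 ≅ 0.
  H_3: rank ker ∂_3 − rank ∂_4 = (1 − 1) − 0 = 0, and there is no ∂_4, so H_3 ≅ 0.

H_0 ≅ Z,  H_1 ≅ Z^3,  H_2 = 0,  H_3 = 0.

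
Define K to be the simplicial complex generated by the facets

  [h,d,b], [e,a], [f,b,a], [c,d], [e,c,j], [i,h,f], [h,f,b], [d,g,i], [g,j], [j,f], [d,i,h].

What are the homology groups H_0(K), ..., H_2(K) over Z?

Take the total order a < b < c < d < e < f < g < h < i < j on the vertex set. Then K (dimension 2) consists of the simplices:

  0-simplices (10): a, b, c, d, e, f, g, h, i, j
  1-simplices (19): ab, ae, af, bd, bf, bh, cd, ce, cj, dg, dh, di, ej, fh, fi, fj, gi, gj, hi
  2-simplices (7): abf, bdh, bfh, cej, dgi, dhi, fhi

so the chain groups are C_0 ≅ Z^10, C_1 ≅ Z^19, C_2 ≅ Z^7.

The boundary map ∂_1: C_1 → C_0 is given by ∂[p,q] = [q] − [p].
This gives a 10×19 integer matrix of rank 9; reducing to Smith normal form yields diagonal entries (1,1,1,1,1,1,1,1,1).

Boundary ∂_2: C_2 → C_1 maps a triangle to the signed sum of its edges. For instance
  ∂dhi = hi − di + dh,
  ∂bdh = dh − bh + bd.
The 19×7 boundary matrix has rank 7 and Smith normal form diag(1,1,1,1,1,1,1).

Now H_k = ker ∂_k / im ∂_{k+1}, so:

  H_0: rank C_0 − rank ∂_1 = 10 − 9 = 1, and the invariant factors of ∂_1 are all 1, so H_0 = Z.
  H_1: rank ker ∂_1 − rank ∂_2 = (19 − 9) − 7 = 3, and the invariant factors of ∂_2 are all 1, so H_1 = Z^3.
  H_2: rank ker ∂_2 − rank ∂_3 = (7 − 7) − 0 = 0, and there is no ∂_3, so H_2 = 0.

H_0 ≅ Z,  H_1 ≅ Z^3,  H_2 = 0.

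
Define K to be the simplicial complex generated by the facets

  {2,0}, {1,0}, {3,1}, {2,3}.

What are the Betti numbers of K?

b_0 = 1, b_1 = 1.

K has 4 vertices, 4 edges.
rank ∂_0 = 0, rank ∂_1 = 3 ⇒ b_0 = 4 − 0 − 3 = 1; all invariant factors of ∂_1 are 1 so no torsion. So H_0 ≅ Z.
rank ∂_1 = 3, rank ∂_2 = 0 ⇒ b_1 = 4 − 3 − 0 = 1. So H_1 ≅ Z.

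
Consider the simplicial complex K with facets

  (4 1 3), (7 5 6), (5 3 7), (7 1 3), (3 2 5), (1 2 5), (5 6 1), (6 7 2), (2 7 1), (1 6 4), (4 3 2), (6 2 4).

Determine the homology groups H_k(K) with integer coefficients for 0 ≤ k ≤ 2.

K has 7 vertices, 18 edges, 12 triangles.
rank ∂_0 = 0, rank ∂_1 = 6 ⇒ b_0 = 7 − 0 − 6 = 1; all invariant factors of ∂_1 are 1 so no torsion. So H_0 ≅ Z.
rank ∂_1 = 6, rank ∂_2 = 12 ⇒ b_1 = 18 − 6 − 12 = 0; ∂_2 has invariant factor(s) [2] giving torsion. So H_1 ≅ Z/2.
rank ∂_2 = 12, rank ∂_3 = 0 ⇒ b_2 = 12 − 12 − 0 = 0. So H_2 ≅ 0.

H_0 = Z,  H_1 = Z/2,  H_2 = 0.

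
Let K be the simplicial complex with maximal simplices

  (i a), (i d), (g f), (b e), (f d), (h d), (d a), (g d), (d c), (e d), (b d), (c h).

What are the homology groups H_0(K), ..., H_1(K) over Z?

K has 9 vertices, 12 edges.
rank ∂_0 = 0, rank ∂_1 = 8 ⇒ b_0 = 9 − 0 − 8 = 1; all invariant factors of ∂_1 are 1 so no torsion. So H_0 = Z.
rank ∂_1 = 8, rank ∂_2 = 0 ⇒ b_1 = 12 − 8 − 0 = 4. So H_1 = Z^4.

H_0 = Z,  H_1 = Z^4.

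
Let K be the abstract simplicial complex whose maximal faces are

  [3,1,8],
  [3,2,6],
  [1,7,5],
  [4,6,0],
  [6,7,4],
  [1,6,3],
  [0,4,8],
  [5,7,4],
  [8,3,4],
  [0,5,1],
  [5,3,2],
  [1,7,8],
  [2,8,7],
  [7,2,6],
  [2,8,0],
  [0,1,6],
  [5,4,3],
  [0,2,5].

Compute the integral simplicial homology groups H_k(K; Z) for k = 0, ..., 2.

H_0 ≅ Z,  H_1 ≅ Z^2,  H_2 ≅ Z.

We work with the vertex ordering 0 < 1 < 2 < 3 < 4 < 5 < 6 < 7 < 8. The simplices of K, each written with vertices in increasing order, are:

  0-simplices (9): [0], [1], [2], [3], [4], [5], [6], [7], [8]
  1-simplices (27): (27 of them)
  2-simplices (18): [0,1,5], [0,1,6], [0,2,5], [0,2,8], [0,4,6], [0,4,8], [1,3,6], [1,3,8], [1,5,7], [1,7,8], [2,3,5], [2,3,6], [2,6,7], [2,7,8], [3,4,5], [3,4,8], [4,5,7], [4,6,7]

so the chain groups are C_0 ≅ Z^9, C_1 ≅ Z^27, C_2 ≅ Z^18.

The boundary map ∂_1: C_1 → C_0 sends each edge [p,q] (with p < q) to q − p. For instance
  ∂[1,3] = [3] − [1].
The resulting 9×27 matrix has rank 8, and its Smith normal form has invariant factors (1,1,1,1,1,1,1,1).

∂_2: C_2 → C_1 maps a triangle to the signed sum of its edges. For instance
  ∂[2,6,7] = [6,7] − [2,7] + [2,6],
  ∂[1,5,7] = [5,7] − [1,7] + [1,5].
The 27×18 boundary matrix has rank 17 and Smith normal form diag(1,1,1,1,1,1,1,1,1,1,1,1,1,1,1,1,1).

Computing H_k = (kernel of ∂_k) / (image of ∂_{k+1}):

  H_0: rank C_0 − rank ∂_1 = 9 − 8 = 1, and the invariant factors of ∂_1 are all 1, so H_0 = Z.
  H_1: rank ker ∂_1 − rank ∂_2 = (27 − 8) − 17 = 2, and the invariant factors of ∂_2 are all 1, so H_1 = Z^2.
  H_2: rank ker ∂_2 − rank ∂_3 = (18 − 17) − 0 = 1, and there is no ∂_3, so H_2 = Z.

As a check, the Euler characteristic is 9 − 27 + 18 = 0, which agrees with 1 − 2 + 1 = 0.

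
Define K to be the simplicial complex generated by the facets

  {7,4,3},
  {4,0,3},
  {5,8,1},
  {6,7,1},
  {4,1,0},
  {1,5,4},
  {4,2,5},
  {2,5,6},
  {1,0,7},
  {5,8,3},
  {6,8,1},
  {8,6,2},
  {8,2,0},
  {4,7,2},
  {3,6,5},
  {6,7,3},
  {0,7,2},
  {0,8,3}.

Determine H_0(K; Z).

Fix the vertex order 0 < 1 < 2 < 3 < 4 < 5 < 6 < 7 < 8 and write every simplex with vertices in increasing order. Then dim K = 2 and the simplices of K are:

  0-simplices (9): [0], [1], [2], [3], [4], [5], [6], [7], [8]
  1-simplices (27): (27 of them)
  2-simplices (18): [0,1,4], [0,1,7], [0,2,7], [0,2,8], [0,3,4], [0,3,8], [1,4,5], [1,5,8], [1,6,7], [1,6,8], [2,4,5], [2,4,7], [2,5,6], [2,6,8], [3,4,7], [3,5,6], [3,5,8], [3,6,7]

so the chain groups are C_0 ≅ Z^9, C_1 ≅ Z^27, C_2 ≅ Z^18.

∂_1: C_1 → C_0 is given by ∂[p,q] = [q] − [p]. For instance
  ∂[1,7] = [7] − [1].
The resulting 9×27 matrix has rank 8, and its Smith normal form has invariant factors (1,1,1,1,1,1,1,1).

∂_2: C_2 → C_1 maps a triangle to the signed sum of its edges. For instance
  ∂[3,4,7] = [4,7] − [3,7] + [3,4],
  ∂[0,3,4] = [3,4] − [0,4] + [0,3].
This gives a 27×18 integer matrix of rank 18; reducing to Smith normal form yields diagonal entries (1,1,1,1,1,1,1,1,1,1,1,1,1,1,1,1,1,2).

Reading off H_k = ker ∂_k / im ∂_{k+1}:

  H_0: rank C_0 − rank ∂_1 = 9 − 8 = 1, and the invariant factors of ∂_1 are all 1, so H_0 = Z.

H_0 = Z.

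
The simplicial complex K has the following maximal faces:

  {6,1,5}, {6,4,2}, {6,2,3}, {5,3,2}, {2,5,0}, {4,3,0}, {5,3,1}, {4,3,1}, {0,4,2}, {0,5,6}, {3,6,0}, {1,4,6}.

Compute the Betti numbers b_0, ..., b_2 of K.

b_0 = 1, b_1 = 0, b_2 = 0.

Take the total order 0 < 1 < 2 < 3 < 4 < 5 < 6 on the vertex set. Then K (dimension 2) consists of the simplices:

  0-simplices (7): [0], [1], [2], [3], [4], [5], [6]
  1-simplices (18): [0,2], [0,3], [0,4], [0,5], [0,6], [1,3], [1,4], [1,5], [1,6], [2,3], [2,4], [2,5], [2,6], [3,4], [3,5], [3,6], [4,6], [5,6]
  2-simplices (12): [0,2,4], [0,2,5], [0,3,4], [0,3,6], [0,5,6], [1,3,4], [1,3,5], [1,4,6], [1,5,6], [2,3,5], [2,3,6], [2,4,6]

Hence C_0 ≅ Z^7, C_1 ≅ Z^18, C_2 ≅ Z^12.

Boundary ∂_1: C_1 → C_0 sends each edge [p,q] (with p < q) to q − p.
The 7×18 boundary matrix has rank 6 and Smith normal form diag(1,1,1,1,1,1).

∂_2: C_2 → C_1 maps a triangle to the signed sum of its edges. For instance
  ∂[0,5,6] = [5,6] − [0,6] + [0,5],
  ∂[0,2,4] = [2,4] − [0,4] + [0,2].
This gives a 18×12 integer matrix of rank 12; reducing to Smith normal form yields diagonal entries (1,1,1,1,1,1,1,1,1,1,1,2).

Reading off H_k = ker ∂_k / im ∂_{k+1}:

  H_0: rank C_0 − rank ∂_1 = 7 − 6 = 1, and the invariant factors of ∂_1 are all 1, so H_0 = Z.
  H_1: rank ker ∂_1 − rank ∂_2 = (18 − 6) − 12 = 0, and ∂_2 has invariant factor 2 > 1, so H_1 = Z/2Z.
  H_2: rank ker ∂_2 − rank ∂_3 = (12 − 12) − 0 = 0, and there is no ∂_3, so H_2 = 0.

As a check, the Euler characteristic is 7 − 18 + 12 = 1, which agrees with 1 − 0 + 0 = 1.

Hence the Betti numbers are b_0 = 1, b_1 = 0, b_2 = 0.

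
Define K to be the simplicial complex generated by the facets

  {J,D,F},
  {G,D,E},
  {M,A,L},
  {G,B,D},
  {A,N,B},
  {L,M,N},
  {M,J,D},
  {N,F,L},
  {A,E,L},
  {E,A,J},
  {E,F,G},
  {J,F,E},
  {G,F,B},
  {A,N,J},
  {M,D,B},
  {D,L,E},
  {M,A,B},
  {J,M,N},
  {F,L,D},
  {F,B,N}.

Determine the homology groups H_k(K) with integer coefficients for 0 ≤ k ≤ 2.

H_0 ≅ Z,  H_1 ≅ Z ⊕ Z/2,  H_2 = 0.

K has 10 vertices, 30 edges, 20 triangles.
rank ∂_0 = 0, rank ∂_1 = 9 ⇒ b_0 = 10 − 0 − 9 = 1; all invariant factors of ∂_1 are 1 so no torsion. So H_0 ≅ Z.
rank ∂_1 = 9, rank ∂_2 = 20 ⇒ b_1 = 30 − 9 − 20 = 1; ∂_2 has invariant factor(s) [2] giving torsion. So H_1 ≅ Z ⊕ Z/2.
rank ∂_2 = 20, rank ∂_3 = 0 ⇒ b_2 = 20 − 20 − 0 = 0. So H_2 ≅ 0.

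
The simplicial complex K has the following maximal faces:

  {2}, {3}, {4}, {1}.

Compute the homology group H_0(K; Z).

H_0 ≅ Z^4.

Take the total order 1 < 2 < 3 < 4 on the vertex set. Then K (dimension 0) consists of the simplices:

  0-simplices (4): [1], [2], [3], [4]

giving chain groups C_0 ≅ Z^4.

From H_k ≅ ker(∂_k) / im(∂_{k+1}) we obtain:

  H_0: rank C_0 − rank ∂_1 = 4 − 0 = 4, and there is no ∂_1, so H_0 = Z^4.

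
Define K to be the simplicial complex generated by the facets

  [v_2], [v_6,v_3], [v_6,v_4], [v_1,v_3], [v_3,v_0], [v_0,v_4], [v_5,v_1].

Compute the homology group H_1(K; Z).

H_1 = Z.

We work with the vertex ordering v_0 < v_1 < v_2 < v_3 < v_4 < v_5 < v_6. The simplices of K, each written with vertices in increasing order, are:

  0-simplices (7): [v_0], [v_1], [v_2], [v_3], [v_4], [v_5], [v_6]
  1-simplices (6): [v_0,v_3], [v_0,v_4], [v_1,v_3], [v_1,v_5], [v_3,v_6], [v_4,v_6]

giving chain groups C_0 ≅ Z^7, C_1 ≅ Z^6.

The boundary map ∂_1: C_1 → C_0 sends each edge [p,q] (with p < q) to q − p.
As a 7×6 matrix over Z this has rank 5, with invariant factors (1,1,1,1,1).

Computing H_k = (kernel of ∂_k) / (image of ∂_{k+1}):

  H_1: rank ker ∂_1 − rank ∂_2 = (6 − 5) − 0 = 1, and there is no ∂_2, so H_1 ≅ Z.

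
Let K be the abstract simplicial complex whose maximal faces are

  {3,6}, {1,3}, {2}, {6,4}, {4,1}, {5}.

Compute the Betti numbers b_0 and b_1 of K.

b_0 = 3, b_1 = 1.

Take the total order 1 < 2 < 3 < 4 < 5 < 6 on the vertex set. Then K (dimension 1) consists of the simplices:

  0-simplices (6): [1], [2], [3], [4], [5], [6]
  1-simplices (4): [1,3], [1,4], [3,6], [4,6]

so the chain groups are C_0 ≅ Z^6, C_1 ≅ Z^4.

Boundary ∂_1: C_1 → C_0 sends each edge [p,q] (with p < q) to q − p.
This gives a 6×4 integer matrix of rank 3; reducing to Smith normal form yields diagonal entries (1,1,1).

Reading off H_k = ker ∂_k / im ∂_{k+1}:

  H_0: rank C_0 − rank ∂_1 = 6 − 3 = 3, and the invariant factors of ∂_1 are all 1, so H_0 = Z^3.
  H_1: rank ker ∂_1 − rank ∂_2 = (4 − 3) − 0 = 1, and there is no ∂_2, so H_1 = Z.

Hence the Betti numbers are b_0 = 3, b_1 = 1.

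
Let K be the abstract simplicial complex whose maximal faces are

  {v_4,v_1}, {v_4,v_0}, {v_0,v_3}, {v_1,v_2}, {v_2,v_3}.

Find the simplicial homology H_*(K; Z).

H_0 = Z,  H_1 = Z.

Order the vertices as v_0 < v_1 < v_2 < v_3 < v_4. Listing each simplex with vertices in this order, K has dimension 1 with simplices:

  0-simplices (5): [v_0], [v_1], [v_2], [v_3], [v_4]
  1-simplices (5): [v_0,v_3], [v_0,v_4], [v_1,v_2], [v_1,v_4], [v_2,v_3]

Hence C_0 ≅ Z^5, C_1 ≅ Z^5.

The boundary map ∂_1: C_1 → C_0 sends each edge [p,q] (with p < q) to q − p.
The 5×5 boundary matrix has rank 4 and Smith normal form diag(1,1,1,1).

Now H_k = ker ∂_k / im ∂_{k+1}, so:

  H_0: rank C_0 − rank ∂_1 = 5 − 4 = 1, and the invariant factors of ∂_1 are all 1, so H_0 ≅ Z.
  H_1: rank ker ∂_1 − rank ∂_2 = (5 − 4) − 0 = 1, and there is no ∂_2, so H_1 ≅ Z.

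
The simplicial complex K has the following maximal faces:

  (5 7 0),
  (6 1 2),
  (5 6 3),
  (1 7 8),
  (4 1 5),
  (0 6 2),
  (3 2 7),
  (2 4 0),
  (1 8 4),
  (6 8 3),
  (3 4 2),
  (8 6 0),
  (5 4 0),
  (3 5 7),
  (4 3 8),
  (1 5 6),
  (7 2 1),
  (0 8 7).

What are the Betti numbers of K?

b_0 = 1, b_1 = 2, b_2 = 1.

We work with the vertex ordering 0 < 1 < 2 < 3 < 4 < 5 < 6 < 7 < 8. The simplices of K, each written with vertices in increasing order, are:

  0-simplices (9): [0], [1], [2], [3], [4], [5], [6], [7], [8]
  1-simplices (27): (27 of them)
  2-simplices (18): [0,2,4], [0,2,6], [0,4,5], [0,5,7], [0,6,8], [0,7,8], [1,2,6], [1,2,7], [1,4,5], [1,4,8], [1,5,6], [1,7,8], [2,3,4], [2,3,7], [3,4,8], [3,5,6], [3,5,7], [3,6,8]

Hence C_0 ≅ Z^9, C_1 ≅ Z^27, C_2 ≅ Z^18.

Boundary ∂_1: C_1 → C_0 sends each edge [p,q] (with p < q) to q − p. For instance
  ∂[1,8] = [8] − [1].
The resulting 9×27 matrix has rank 8, and its Smith normal form has invariant factors (1,1,1,1,1,1,1,1).

∂_2: C_2 → C_1 sends each 2-simplex [p,q,r] to [q,r] − [p,r] + [p,q]. For instance
  ∂[0,7,8] = [7,8] − [0,8] + [0,7],
  ∂[2,3,7] = [3,7] − [2,7] + [2,3].
This gives a 27×18 integer matrix of rank 17; reducing to Smith normal form yields diagonal entries (1,1,1,1,1,1,1,1,1,1,1,1,1,1,1,1,1).

Reading off H_k = ker ∂_k / im ∂_{k+1}:

  H_0: rank C_0 − rank ∂_1 = 9 − 8 = 1, and the invariant factors of ∂_1 are all 1, so H_0 ≅ Z.
  H_1: rank ker ∂_1 − rank ∂_2 = (27 − 8) − 17 = 2, and the invariant factors of ∂_2 are all 1, so H_1 ≅ Z^2.
  H_2: rank ker ∂_2 − rank ∂_3 = (18 − 17) − 0 = 1, and there is no ∂_3, so H_2 ≅ Z.

(K is a triangulation of the torus T^2.)

Hence the Betti numbers are b_0 = 1, b_1 = 2, b_2 = 1.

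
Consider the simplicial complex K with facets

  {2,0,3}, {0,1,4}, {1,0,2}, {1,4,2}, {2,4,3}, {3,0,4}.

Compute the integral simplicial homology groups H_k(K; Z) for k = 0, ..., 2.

H_0 ≅ Z,  H_1 = 0,  H_2 ≅ Z.

Take the total order 0 < 1 < 2 < 3 < 4 on the vertex set. Then K (dimension 2) consists of the simplices:

  0-simplices (5): [0], [1], [2], [3], [4]
  1-simplices (9): [0,1], [0,2], [0,3], [0,4], [1,2], [1,4], [2,3], [2,4], [3,4]
  2-simplices (6): [0,1,2], [0,1,4], [0,2,3], [0,3,4], [1,2,4], [2,3,4]

Hence C_0 ≅ Z^5, C_1 ≅ Z^9, C_2 ≅ Z^6.

Boundary ∂_1: C_1 → C_0 is given by ∂[p,q] = [q] − [p]. For instance
  ∂[2,4] = [4] − [2].
The 5×9 boundary matrix has rank 4 and Smith normal form diag(1,1,1,1).

The boundary map ∂_2: C_2 → C_1 sends each 2-simplex [p,q,r] to [q,r] − [p,r] + [p,q]. For instance
  ∂[0,2,3] = [2,3] − [0,3] + [0,2],
  ∂[1,2,4] = [2,4] − [1,4] + [1,2].
The 9×6 boundary matrix has rank 5 and Smith normal form diag(1,1,1,1,1).

Now H_k = ker ∂_k / im ∂_{k+1}, so:

  H_0: rank C_0 − rank ∂_1 = 5 − 4 = 1, and the invariant factors of ∂_1 are all 1, so H_0 = Z.
  H_1: rank ker ∂_1 − rank ∂_2 = (9 − 4) − 5 = 0, and the invariant factors of ∂_2 are all 1, so H_1 = 0.
  H_2: rank ker ∂_2 − rank ∂_3 = (6 − 5) − 0 = 1, and there is no ∂_3, so H_2 = Z.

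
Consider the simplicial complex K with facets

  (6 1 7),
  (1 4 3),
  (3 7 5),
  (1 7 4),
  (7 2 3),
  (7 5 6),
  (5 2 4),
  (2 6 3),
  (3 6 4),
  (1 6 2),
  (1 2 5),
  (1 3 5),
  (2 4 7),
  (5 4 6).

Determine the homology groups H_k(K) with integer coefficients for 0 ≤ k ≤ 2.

H_0 = Z,  H_1 = Z^2,  H_2 = Z.

Fix the vertex order 1 < 2 < 3 < 4 < 5 < 6 < 7 and write every simplex with vertices in increasing order. Then dim K = 2 and the simplices of K are:

  0-simplices (7): [1], [2], [3], [4], [5], [6], [7]
  1-simplices (21): [1,2], [1,3], [1,4], [1,5], [1,6], [1,7], [2,3], [2,4], [2,5], [2,6], [2,7], [3,4], [3,5], [3,6], [3,7], [4,5], [4,6], [4,7], [5,6], [5,7], [6,7]
  2-simplices (14): [1,2,5], [1,2,6], [1,3,4], [1,3,5], [1,4,7], [1,6,7], [2,3,6], [2,3,7], [2,4,5], [2,4,7], [3,4,6], [3,5,7], [4,5,6], [5,6,7]

Hence C_0 ≅ Z^7, C_1 ≅ Z^21, C_2 ≅ Z^14.

Boundary ∂_1: C_1 → C_0 is given by ∂[p,q] = [q] − [p].
This gives a 7×21 integer matrix of rank 6; reducing to Smith normal form yields diagonal entries (1,1,1,1,1,1).

∂_2: C_2 → C_1 maps a triangle to the signed sum of its edges. For instance
  ∂[1,3,4] = [3,4] − [1,4] + [1,3],
  ∂[5,6,7] = [6,7] − [5,7] + [5,6].
The 21×14 boundary matrix has rank 13 and Smith normal form diag(1,1,1,1,1,1,1,1,1,1,1,1,1).

From H_k ≅ ker(∂_k) / im(∂_{k+1}) we obtain:

  H_0: rank C_0 − rank ∂_1 = 7 − 6 = 1, and the invariant factors of ∂_1 are all 1, so H_0 = Z.
  H_1: rank ker ∂_1 − rank ∂_2 = (21 − 6) − 13 = 2, and the invariant factors of ∂_2 are all 1, so H_1 = Z^2.
  H_2: rank ker ∂_2 − rank ∂_3 = (14 − 13) − 0 = 1, and there is no ∂_3, so H_2 = Z.

(K is a triangulation of the torus T^2.)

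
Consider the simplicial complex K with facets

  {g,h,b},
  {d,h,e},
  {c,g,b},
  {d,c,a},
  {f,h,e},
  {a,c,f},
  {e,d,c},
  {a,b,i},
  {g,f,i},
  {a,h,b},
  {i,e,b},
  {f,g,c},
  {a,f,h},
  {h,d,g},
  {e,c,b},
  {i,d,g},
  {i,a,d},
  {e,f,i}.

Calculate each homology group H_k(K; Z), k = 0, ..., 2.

H_0 = Z,  H_1 = Z^2,  H_2 = Z.

Fix the vertex order a < b < c < d < e < f < g < h < i and write every simplex with vertices in increasing order. Then dim K = 2 and the simplices of K are:

  0-simplices (9): a, b, c, d, e, f, g, h, i
  1-simplices (27): ab, ac, ad, af, ah, ai, bc, be, bg, bh, bi, cd, ce, cf, cg, de, dg, dh, di, ef, eh, ei, fg, fh, fi, gh, gi
  2-simplices (18): abh, abi, acd, acf, adi, afh, bce, bcg, bei, bgh, cde, cfg, deh, dgh, dgi, efh, efi, fgi

so the chain groups are C_0 ≅ Z^9, C_1 ≅ Z^27, C_2 ≅ Z^18.

Boundary ∂_1: C_1 → C_0 maps an edge to its endpoints' difference, ∂[p,q] = q − p. For instance
  ∂cg = g − c.
The 9×27 boundary matrix has rank 8 and Smith normal form diag(1,1,1,1,1,1,1,1).

The boundary map ∂_2: C_2 → C_1 acts by ∂[p,q,r] = [q,r] − [p,r] + [p,q]. For instance
  ∂bei = ei − bi + be,
  ∂bgh = gh − bh + bg.
The 27×18 boundary matrix has rank 17 and Smith normal form diag(1,1,1,1,1,1,1,1,1,1,1,1,1,1,1,1,1).

Computing H_k = (kernel of ∂_k) / (image of ∂_{k+1}):

  H_0: rank C_0 − rank ∂_1 = 9 − 8 = 1, and the invariant factors of ∂_1 are all 1, so H_0 = Z.
  H_1: rank ker ∂_1 − rank ∂_2 = (27 − 8) − 17 = 2, and the invariant factors of ∂_2 are all 1, so H_1 = Z^2.
  H_2: rank ker ∂_2 − rank ∂_3 = (18 − 17) − 0 = 1, and there is no ∂_3, so H_2 = Z.

(K is a triangulation of the torus T^2.)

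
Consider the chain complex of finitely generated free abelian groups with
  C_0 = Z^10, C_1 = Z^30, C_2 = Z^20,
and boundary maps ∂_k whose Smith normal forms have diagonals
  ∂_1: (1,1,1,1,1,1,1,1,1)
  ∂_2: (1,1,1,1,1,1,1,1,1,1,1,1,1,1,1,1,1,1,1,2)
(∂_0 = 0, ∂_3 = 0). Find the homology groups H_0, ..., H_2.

H_0: b_0 = 10 − 0 − 9 = 1; torsion from ∂_1 factors > 1: none. So H_0 = Z.
H_1: b_1 = 30 − 9 − 20 = 1; torsion from ∂_2 factors > 1: [2]. So H_1 = Z ⊕ Z/2Z.
H_2: b_2 = 20 − 20 − 0 = 0; torsion from ∂_3 factors > 1: none. So H_2 = 0.

H_0 = Z,  H_1 = Z ⊕ Z/2Z,  H_2 = 0.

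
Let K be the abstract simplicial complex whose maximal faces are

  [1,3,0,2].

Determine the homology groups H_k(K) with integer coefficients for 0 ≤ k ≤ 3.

Order the vertices as 0 < 1 < 2 < 3. Listing each simplex with vertices in this order, K has dimension 3 with simplices:

  0-simplices (4): [0], [1], [2], [3]
  1-simplices (6): [0,1], [0,2], [0,3], [1,2], [1,3], [2,3]
  2-simplices (4): [0,1,2], [0,1,3], [0,2,3], [1,2,3]
  3-simplices (1): [0,1,2,3]

so the chain groups are C_0 ≅ Z^4, C_1 ≅ Z^6, C_2 ≅ Z^4, C_3 ≅ Z^1.

∂_1: C_1 → C_0 is given by ∂[p,q] = [q] − [p]. For instance
  ∂[0,2] = [2] − [0].
The 4×6 boundary matrix has rank 3 and Smith normal form diag(1,1,1).

The boundary map ∂_2: C_2 → C_1 acts by ∂[p,q,r] = [q,r] − [p,r] + [p,q]. For instance
  ∂[0,2,3] = [2,3] − [0,3] + [0,2],
  ∂[0,1,3] = [1,3] − [0,3] + [0,1].
This gives a 6×4 integer matrix of rank 3; reducing to Smith normal form yields diagonal entries (1,1,1).

Boundary ∂_3: C_3 → C_2 sends each 3-simplex σ to the alternating sum Σ_i (−1)^i (σ with its i-th vertex removed). For instance
  ∂[0,1,2,3] = [1,2,3] − [0,2,3] + [0,1,3] − [0,1,2].
As a 4×1 matrix over Z this has rank 1, with invariant factors (1).

From H_k ≅ ker(∂_k) / im(∂_{k+1}) we obtain:

  H_0: rank C_0 − rank ∂_1 = 4 − 3 = 1, and the invariant factors of ∂_1 are all 1, so H_0 ≅ Z.
  H_1: rank ker ∂_1 − rank ∂_2 = (6 − 3) − 3 = 0, and the invariant factors of ∂_2 are all 1, so H_1 ≅ 0.
  H_2: rank ker ∂_2 − rank ∂_3 = (4 − 3) − 1 = 0, and the invariant factors of ∂_3 are all 1, so H_2 ≅ 0.
  H_3: rank ker ∂_3 − rank ∂_4 = (1 − 1) − 0 = 0, and there is no ∂_4, so H_3 ≅ 0.

As a check, the Euler characteristic is 4 − 6 + 4 − 1 = 1, which agrees with 1 − 0 + 0 − 0 = 1.

H_0 = Z,  H_1 = 0,  H_2 = 0,  H_3 = 0.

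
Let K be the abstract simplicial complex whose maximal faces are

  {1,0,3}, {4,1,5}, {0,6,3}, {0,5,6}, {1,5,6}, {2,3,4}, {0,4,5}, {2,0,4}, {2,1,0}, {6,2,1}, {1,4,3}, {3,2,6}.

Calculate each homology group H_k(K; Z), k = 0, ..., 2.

H_0 = Z,  H_1 = Z/2,  H_2 = 0.

Fix the vertex order 0 < 1 < 2 < 3 < 4 < 5 < 6 and write every simplex with vertices in increasing order. Then dim K = 2 and the simplices of K are:

  0-simplices (7): [0], [1], [2], [3], [4], [5], [6]
  1-simplices (18): [0,1], [0,2], [0,3], [0,4], [0,5], [0,6], [1,2], [1,3], [1,4], [1,5], [1,6], [2,3], [2,4], [2,6], [3,4], [3,6], [4,5], [5,6]
  2-simplices (12): [0,1,2], [0,1,3], [0,2,4], [0,3,6], [0,4,5], [0,5,6], [1,2,6], [1,3,4], [1,4,5], [1,5,6], [2,3,4], [2,3,6]

so the chain groups are C_0 ≅ Z^7, C_1 ≅ Z^18, C_2 ≅ Z^12.

Boundary ∂_1: C_1 → C_0 is given by ∂[p,q] = [q] − [p]. For instance
  ∂[0,1] = [1] − [0].
The resulting 7×18 matrix has rank 6, and its Smith normal form has invariant factors (1,1,1,1,1,1).

The boundary map ∂_2: C_2 → C_1 maps a triangle to the signed sum of its edges. For instance
  ∂[0,2,4] = [2,4] − [0,4] + [0,2],
  ∂[0,1,3] = [1,3] − [0,3] + [0,1].
The 18×12 boundary matrix has rank 12 and Smith normal form diag(1,1,1,1,1,1,1,1,1,1,1,2).

Reading off H_k = ker ∂_k / im ∂_{k+1}:

  H_0: rank C_0 − rank ∂_1 = 7 − 6 = 1, and the invariant factors of ∂_1 are all 1, so H_0 ≅ Z.
  H_1: rank ker ∂_1 − rank ∂_2 = (18 − 6) − 12 = 0, and ∂_2 has invariant factor 2 > 1, so H_1 ≅ Z/2.
  H_2: rank ker ∂_2 − rank ∂_3 = (12 − 12) − 0 = 0, and there is no ∂_3, so H_2 ≅ 0.

As a check, the Euler characteristic is 7 − 18 + 12 = 1, which agrees with 1 − 0 + 0 = 1.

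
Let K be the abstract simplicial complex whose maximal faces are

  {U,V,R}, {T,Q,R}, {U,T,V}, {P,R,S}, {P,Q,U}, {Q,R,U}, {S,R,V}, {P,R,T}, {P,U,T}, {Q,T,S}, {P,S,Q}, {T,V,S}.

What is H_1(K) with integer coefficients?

H_1 ≅ Z/2.

Take the total order P < Q < R < S < T < U < V on the vertex set. Then K (dimension 2) consists of the simplices:

  0-simplices (7): P, Q, R, S, T, U, V
  1-simplices (18): PQ, PR, PS, PT, PU, QR, QS, QT, QU, RS, RT, RU, RV, ST, SV, TU, TV, UV
  2-simplices (12): PQS, PQU, PRS, PRT, PTU, QRT, QRU, QST, RSV, RUV, STV, TUV

giving chain groups C_0 ≅ Z^7, C_1 ≅ Z^18, C_2 ≅ Z^12.

∂_1: C_1 → C_0 sends each edge [p,q] (with p < q) to q − p. For instance
  ∂PR = R − P.
This gives a 7×18 integer matrix of rank 6; reducing to Smith normal form yields diagonal entries (1,1,1,1,1,1).

The boundary map ∂_2: C_2 → C_1 maps a triangle to the signed sum of its edges. For instance
  ∂QST = ST − QT + QS,
  ∂TUV = UV − TV + TU.
This gives a 18×12 integer matrix of rank 12; reducing to Smith normal form yields diagonal entries (1,1,1,1,1,1,1,1,1,1,1,2).

Computing H_k = (kernel of ∂_k) / (image of ∂_{k+1}):

  H_1: rank ker ∂_1 − rank ∂_2 = (18 − 6) − 12 = 0, and ∂_2 has invariant factor 2 > 1, so H_1 = Z/2.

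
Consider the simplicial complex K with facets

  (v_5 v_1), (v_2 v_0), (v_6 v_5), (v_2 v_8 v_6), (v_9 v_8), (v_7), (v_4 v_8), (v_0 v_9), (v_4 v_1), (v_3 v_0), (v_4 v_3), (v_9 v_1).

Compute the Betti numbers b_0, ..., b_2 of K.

b_0 = 2, b_1 = 4, b_2 = 0.

Fix the vertex order v_0 < v_1 < v_2 < v_3 < v_4 < v_5 < v_6 < v_7 < v_8 < v_9 and write every simplex with vertices in increasing order. Then dim K = 2 and the simplices of K are:

  0-simplices (10): [v_0], [v_1], [v_2], [v_3], [v_4], [v_5], [v_6], [v_7], [v_8], [v_9]
  1-simplices (13): [v_0,v_2], [v_0,v_3], [v_0,v_9], [v_1,v_4], [v_1,v_5], [v_1,v_9], [v_2,v_6], [v_2,v_8], [v_3,v_4], [v_4,v_8], [v_5,v_6], [v_6,v_8], [v_8,v_9]
  2-simplices (1): [v_2,v_6,v_8]

giving chain groups C_0 ≅ Z^10, C_1 ≅ Z^13, C_2 ≅ Z^1.

The boundary map ∂_1: C_1 → C_0 is given by ∂[p,q] = [q] − [p]. For instance
  ∂[v_3,v_4] = [v_4] − [v_3].
The 10×13 boundary matrix has rank 8 and Smith normal form diag(1,1,1,1,1,1,1,1).

∂_2: C_2 → C_1 maps a triangle to the signed sum of its edges. For instance
  ∂[v_2,v_6,v_8] = [v_6,v_8] − [v_2,v_8] + [v_2,v_6].
This gives a 13×1 integer matrix of rank 1; reducing to Smith normal form yields diagonal entries (1).

Now H_k = ker ∂_k / im ∂_{k+1}, so:

  H_0: rank C_0 − rank ∂_1 = 10 − 8 = 2, and the invariant factors of ∂_1 are all 1, so H_0 = Z^2.
  H_1: rank ker ∂_1 − rank ∂_2 = (13 − 8) − 1 = 4, and the invariant factors of ∂_2 are all 1, so H_1 = Z^4.
  H_2: rank ker ∂_2 − rank ∂_3 = (1 − 1) − 0 = 0, and there is no ∂_3, so H_2 = 0.

As a check, the Euler characteristic is 10 − 13 + 1 = -2, which agrees with 2 − 4 + 0 = -2.

Hence the Betti numbers are b_0 = 2, b_1 = 4, b_2 = 0.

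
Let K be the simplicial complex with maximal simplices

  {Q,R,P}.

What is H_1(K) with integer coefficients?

Order the vertices as P < Q < R. Listing each simplex with vertices in this order, K has dimension 2 with simplices:

  0-simplices (3): P, Q, R
  1-simplices (3): PQ, PR, QR
  2-simplices (1): PQR

giving chain groups C_0 ≅ Z^3, C_1 ≅ Z^3, C_2 ≅ Z^1.

∂_1: C_1 → C_0 maps an edge to its endpoints' difference, ∂[p,q] = q − p.
The resulting 3×3 matrix has rank 2, and its Smith normal form has invariant factors (1,1).

∂_2: C_2 → C_1 maps a triangle to the signed sum of its edges. For instance
  ∂PQR = QR − PR + PQ.
As a 3×1 matrix over Z this has rank 1, with invariant factors (1).

From H_k ≅ ker(∂_k) / im(∂_{k+1}) we obtain:

  H_1: rank ker ∂_1 − rank ∂_2 = (3 − 2) − 1 = 0, and the invariant factors of ∂_2 are all 1, so H_1 ≅ 0.

H_1 ≅ 0.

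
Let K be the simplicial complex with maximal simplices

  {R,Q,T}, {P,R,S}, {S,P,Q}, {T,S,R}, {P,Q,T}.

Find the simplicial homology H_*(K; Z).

H_0 = Z,  H_1 = Z,  H_2 = 0.

Order the vertices as P < Q < R < S < T. Listing each simplex with vertices in this order, K has dimension 2 with simplices:

  0-simplices (5): P, Q, R, S, T
  1-simplices (10): PQ, PR, PS, PT, QR, QS, QT, RS, RT, ST
  2-simplices (5): PQS, PQT, PRS, QRT, RST

Hence C_0 ≅ Z^5, C_1 ≅ Z^10, C_2 ≅ Z^5.

∂_1: C_1 → C_0 is given by ∂[p,q] = [q] − [p]. For instance
  ∂PS = S − P.
As a 5×10 matrix over Z this has rank 4, with invariant factors (1,1,1,1).

Boundary ∂_2: C_2 → C_1 sends each 2-simplex [p,q,r] to [q,r] − [p,r] + [p,q]. For instance
  ∂PRS = RS − PS + PR,
  ∂QRT = RT − QT + QR.
The 10×5 boundary matrix has rank 5 and Smith normal form diag(1,1,1,1,1).

Now H_k = ker ∂_k / im ∂_{k+1}, so:

  H_0: rank C_0 − rank ∂_1 = 5 − 4 = 1, and the invariant factors of ∂_1 are all 1, so H_0 = Z.
  H_1: rank ker ∂_1 − rank ∂_2 = (10 − 4) − 5 = 1, and the invariant factors of ∂_2 are all 1, so H_1 = Z.
  H_2: rank ker ∂_2 − rank ∂_3 = (5 − 5) − 0 = 0, and there is no ∂_3, so H_2 = 0.

(K is a triangulation of the Möbius band.)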